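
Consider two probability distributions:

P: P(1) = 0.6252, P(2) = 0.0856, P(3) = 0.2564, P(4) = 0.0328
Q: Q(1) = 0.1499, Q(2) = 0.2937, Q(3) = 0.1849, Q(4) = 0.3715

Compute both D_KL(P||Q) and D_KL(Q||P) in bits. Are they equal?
D_KL(P||Q) = 1.1419 bits, D_KL(Q||P) = 1.4272 bits. No, they are not equal.

D_KL(P||Q) = Σ P(x) log₂(P(x)/Q(x))

Computing term by term:
  P(1)·log₂(P(1)/Q(1)) = 0.6252·log₂(0.6252/0.1499) = 1.28811
  P(2)·log₂(P(2)/Q(2)) = 0.0856·log₂(0.0856/0.2937) = -0.15225
  P(3)·log₂(P(3)/Q(3)) = 0.2564·log₂(0.2564/0.1849) = 0.12093
  P(4)·log₂(P(4)/Q(4)) = 0.0328·log₂(0.0328/0.3715) = -0.11485

D_KL(P||Q) = 1.28811 - 0.15225 + 0.12093 - 0.11485 = 1.14194 ≈ 1.1419 bits

D_KL(Q||P) = Σ Q(x) log₂(Q(x)/P(x))

Computing term by term:
  Q(1)·log₂(Q(1)/P(1)) = 0.1499·log₂(0.1499/0.6252) = -0.30884
  Q(2)·log₂(Q(2)/P(2)) = 0.2937·log₂(0.2937/0.0856) = 0.52239
  Q(3)·log₂(Q(3)/P(3)) = 0.1849·log₂(0.1849/0.2564) = -0.08721
  Q(4)·log₂(Q(4)/P(4)) = 0.3715·log₂(0.3715/0.0328) = 1.30084

D_KL(Q||P) = -0.30884 + 0.52239 - 0.08721 + 1.30084 = 1.42718 ≈ 1.4272 bits

These are NOT equal (difference: 0.2853 bits). KL divergence is asymmetric: D_KL(P||Q) ≠ D_KL(Q||P) in general.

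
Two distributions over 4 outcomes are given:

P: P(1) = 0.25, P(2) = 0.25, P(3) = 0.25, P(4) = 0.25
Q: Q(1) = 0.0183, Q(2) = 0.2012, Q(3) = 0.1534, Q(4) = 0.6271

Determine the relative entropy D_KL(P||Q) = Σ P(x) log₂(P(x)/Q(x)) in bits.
0.8658 bits

D_KL(P||Q) = Σ P(x) log₂(P(x)/Q(x))

Computing term by term:
  P(1)·log₂(P(1)/Q(1)) = 0.25·log₂(0.25/0.0183) = 0.94300
  P(2)·log₂(P(2)/Q(2)) = 0.25·log₂(0.25/0.2012) = 0.07832
  P(3)·log₂(P(3)/Q(3)) = 0.25·log₂(0.25/0.1534) = 0.17616
  P(4)·log₂(P(4)/Q(4)) = 0.25·log₂(0.25/0.6271) = -0.33169

D_KL(P||Q) = 0.94300 + 0.07832 + 0.17616 - 0.33169 = 0.86579 ≈ 0.8658 bits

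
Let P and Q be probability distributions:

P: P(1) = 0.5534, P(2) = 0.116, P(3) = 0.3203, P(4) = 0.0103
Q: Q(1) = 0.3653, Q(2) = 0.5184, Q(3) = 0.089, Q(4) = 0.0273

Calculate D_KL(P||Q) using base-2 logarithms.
0.6584 bits

D_KL(P||Q) = Σ P(x) log₂(P(x)/Q(x))

Computing term by term:
  P(1)·log₂(P(1)/Q(1)) = 0.5534·log₂(0.5534/0.3653) = 0.33162
  P(2)·log₂(P(2)/Q(2)) = 0.116·log₂(0.116/0.5184) = -0.25055
  P(3)·log₂(P(3)/Q(3)) = 0.3203·log₂(0.3203/0.089) = 0.59177
  P(4)·log₂(P(4)/Q(4)) = 0.0103·log₂(0.0103/0.0273) = -0.01448

D_KL(P||Q) = 0.33162 - 0.25055 + 0.59177 - 0.01448 = 0.65836 ≈ 0.6584 bits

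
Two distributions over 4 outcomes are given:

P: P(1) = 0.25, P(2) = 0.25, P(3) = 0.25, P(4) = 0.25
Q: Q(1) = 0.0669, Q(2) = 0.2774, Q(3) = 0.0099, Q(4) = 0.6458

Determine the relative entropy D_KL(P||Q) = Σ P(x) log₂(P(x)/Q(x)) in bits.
1.2603 bits

D_KL(P||Q) = Σ P(x) log₂(P(x)/Q(x))

Computing term by term:
  P(1)·log₂(P(1)/Q(1)) = 0.25·log₂(0.25/0.0669) = 0.47546
  P(2)·log₂(P(2)/Q(2)) = 0.25·log₂(0.25/0.2774) = -0.03751
  P(3)·log₂(P(3)/Q(3)) = 0.25·log₂(0.25/0.0099) = 1.16459
  P(4)·log₂(P(4)/Q(4)) = 0.25·log₂(0.25/0.6458) = -0.34229

D_KL(P||Q) = 0.47546 - 0.03751 + 1.16459 - 0.34229 = 1.26025 ≈ 1.2603 bits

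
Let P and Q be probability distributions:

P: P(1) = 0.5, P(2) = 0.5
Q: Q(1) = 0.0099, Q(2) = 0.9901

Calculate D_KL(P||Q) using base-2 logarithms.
2.3364 bits

D_KL(P||Q) = Σ P(x) log₂(P(x)/Q(x))

Computing term by term:
  P(1)·log₂(P(1)/Q(1)) = 0.5·log₂(0.5/0.0099) = 2.82918
  P(2)·log₂(P(2)/Q(2)) = 0.5·log₂(0.5/0.9901) = -0.49282

D_KL(P||Q) = 2.82918 - 0.49282 = 2.33636 ≈ 2.3364 bits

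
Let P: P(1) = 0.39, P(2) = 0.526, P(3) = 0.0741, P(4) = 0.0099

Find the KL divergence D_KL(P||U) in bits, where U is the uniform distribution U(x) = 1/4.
0.6386 bits

U(i) = 1/4 for all i

D_KL(P||U) = Σ P(x) log₂(P(x) / (1/4))
           = Σ P(x) log₂(P(x)) + log₂(4)
           = log₂(4) - H(P)

H(P) = -Σ P(x) log₂(P(x)):
  -P(1)·log₂(P(1)) = -(0.39)·log₂(0.39) = 0.52980
  -P(2)·log₂(P(2)) = -(0.526)·log₂(0.526) = 0.48753
  -P(3)·log₂(P(3)) = -(0.0741)·log₂(0.0741) = 0.27820
  -P(4)·log₂(P(4)) = -(0.0099)·log₂(0.0099) = 0.06592
H(P) = 0.52980 + 0.48753 + 0.27820 + 0.06592 = 1.36145 bits

log₂(4) = 2.00000 bits

D_KL(P||U) = 2.00000 - 1.36145 = 0.63855 ≈ 0.6386 bits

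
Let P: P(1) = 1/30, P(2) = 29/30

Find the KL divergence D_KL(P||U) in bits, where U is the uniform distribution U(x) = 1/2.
0.7892 bits

U(i) = 1/2 for all i

D_KL(P||U) = Σ P(x) log₂(P(x) / (1/2))
           = Σ P(x) log₂(P(x)) + log₂(2)
           = log₂(2) - H(P)

H(P) = -Σ P(x) log₂(P(x)):
  -P(1)·log₂(P(1)) = -(1/30)·log₂(1/30) = 0.16356
  -P(2)·log₂(P(2)) = -(29/30)·log₂(29/30) = 0.04728
H(P) = 0.16356 + 0.04728 = 0.21084 bits

log₂(2) = 1.00000 bits

D_KL(P||U) = 1.00000 - 0.21084 = 0.78916 ≈ 0.7892 bits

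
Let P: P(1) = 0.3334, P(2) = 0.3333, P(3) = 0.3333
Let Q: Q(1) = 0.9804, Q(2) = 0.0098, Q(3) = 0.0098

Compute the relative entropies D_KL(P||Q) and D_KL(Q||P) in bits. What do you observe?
D_KL(P||Q) = 2.8728 bits, D_KL(Q||P) = 1.4259 bits. The two directions give different values (D_KL(P||Q) exceeds D_KL(Q||P) by 1.4469 bits): KL divergence is asymmetric.

D_KL(P||Q) = Σ P(x) log₂(P(x)/Q(x))

Computing term by term:
  P(1)·log₂(P(1)/Q(1)) = 0.3334·log₂(0.3334/0.9804) = -0.51881
  P(2)·log₂(P(2)/Q(2)) = 0.3333·log₂(0.3333/0.0098) = 1.69580
  P(3)·log₂(P(3)/Q(3)) = 0.3333·log₂(0.3333/0.0098) = 1.69580

D_KL(P||Q) = -0.51881 + 1.69580 + 1.69580 = 2.87279 ≈ 2.8728 bits

D_KL(Q||P) = Σ Q(x) log₂(Q(x)/P(x))

Computing term by term:
  Q(1)·log₂(Q(1)/P(1)) = 0.9804·log₂(0.9804/0.3334) = 1.52562
  Q(2)·log₂(Q(2)/P(2)) = 0.0098·log₂(0.0098/0.3333) = -0.04986
  Q(3)·log₂(Q(3)/P(3)) = 0.0098·log₂(0.0098/0.3333) = -0.04986

D_KL(Q||P) = 1.52562 - 0.04986 - 0.04986 = 1.42590 ≈ 1.4259 bits

These are NOT equal (difference: 1.4469 bits). KL divergence is asymmetric: D_KL(P||Q) ≠ D_KL(Q||P) in general.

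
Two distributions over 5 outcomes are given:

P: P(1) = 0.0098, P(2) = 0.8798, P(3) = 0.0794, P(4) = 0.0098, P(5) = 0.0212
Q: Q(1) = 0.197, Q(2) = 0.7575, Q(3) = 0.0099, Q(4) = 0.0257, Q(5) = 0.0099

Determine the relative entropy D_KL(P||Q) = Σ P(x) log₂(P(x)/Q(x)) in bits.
0.3957 bits

D_KL(P||Q) = Σ P(x) log₂(P(x)/Q(x))

Computing term by term:
  P(1)·log₂(P(1)/Q(1)) = 0.0098·log₂(0.0098/0.197) = -0.04243
  P(2)·log₂(P(2)/Q(2)) = 0.8798·log₂(0.8798/0.7575) = 0.18997
  P(3)·log₂(P(3)/Q(3)) = 0.0794·log₂(0.0794/0.0099) = 0.23849
  P(4)·log₂(P(4)/Q(4)) = 0.0098·log₂(0.0098/0.0257) = -0.01363
  P(5)·log₂(P(5)/Q(5)) = 0.0212·log₂(0.0212/0.0099) = 0.02329

D_KL(P||Q) = -0.04243 + 0.18997 + 0.23849 - 0.01363 + 0.02329 = 0.39569 ≈ 0.3957 bits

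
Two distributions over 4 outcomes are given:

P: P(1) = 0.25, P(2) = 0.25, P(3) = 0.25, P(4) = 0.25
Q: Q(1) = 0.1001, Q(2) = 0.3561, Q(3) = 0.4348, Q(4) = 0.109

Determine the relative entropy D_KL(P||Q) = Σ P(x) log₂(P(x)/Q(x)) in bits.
0.3023 bits

D_KL(P||Q) = Σ P(x) log₂(P(x)/Q(x))

Computing term by term:
  P(1)·log₂(P(1)/Q(1)) = 0.25·log₂(0.25/0.1001) = 0.33012
  P(2)·log₂(P(2)/Q(2)) = 0.25·log₂(0.25/0.3561) = -0.12759
  P(3)·log₂(P(3)/Q(3)) = 0.25·log₂(0.25/0.4348) = -0.19961
  P(4)·log₂(P(4)/Q(4)) = 0.25·log₂(0.25/0.109) = 0.29940

D_KL(P||Q) = 0.33012 - 0.12759 - 0.19961 + 0.29940 = 0.30232 ≈ 0.3023 bits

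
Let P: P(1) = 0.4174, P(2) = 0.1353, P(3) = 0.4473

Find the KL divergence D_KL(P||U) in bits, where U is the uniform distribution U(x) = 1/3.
0.1492 bits

U(i) = 1/3 for all i

D_KL(P||U) = Σ P(x) log₂(P(x) / (1/3))
           = Σ P(x) log₂(P(x)) + log₂(3)
           = log₂(3) - H(P)

H(P) = -Σ P(x) log₂(P(x)):
  -P(1)·log₂(P(1)) = -(0.4174)·log₂(0.4174) = 0.52613
  -P(2)·log₂(P(2)) = -(0.1353)·log₂(0.1353) = 0.39044
  -P(3)·log₂(P(3)) = -(0.4473)·log₂(0.4473) = 0.51917
H(P) = 0.52613 + 0.39044 + 0.51917 = 1.43574 bits

log₂(3) = 1.58496 bits

D_KL(P||U) = 1.58496 - 1.43574 = 0.14922 ≈ 0.1492 bits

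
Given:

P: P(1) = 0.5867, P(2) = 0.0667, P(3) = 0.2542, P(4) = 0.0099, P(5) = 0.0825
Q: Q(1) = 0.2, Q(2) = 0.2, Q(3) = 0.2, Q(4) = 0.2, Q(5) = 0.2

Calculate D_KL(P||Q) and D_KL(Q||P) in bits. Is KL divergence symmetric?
D_KL(P||Q) = 0.7449 bits, D_KL(Q||P) = 1.0599 bits. No, KL divergence is not symmetric.

D_KL(P||Q) = Σ P(x) log₂(P(x)/Q(x))

Computing term by term:
  P(1)·log₂(P(1)/Q(1)) = 0.5867·log₂(0.5867/0.2) = 0.91092
  P(2)·log₂(P(2)/Q(2)) = 0.0667·log₂(0.0667/0.2) = -0.10567
  P(3)·log₂(P(3)/Q(3)) = 0.2542·log₂(0.2542/0.2) = 0.08794
  P(4)·log₂(P(4)/Q(4)) = 0.0099·log₂(0.0099/0.2) = -0.04293
  P(5)·log₂(P(5)/Q(5)) = 0.0825·log₂(0.0825/0.2) = -0.10540

D_KL(P||Q) = 0.91092 - 0.10567 + 0.08794 - 0.04293 - 0.10540 = 0.74486 ≈ 0.7449 bits

D_KL(Q||P) = Σ Q(x) log₂(Q(x)/P(x))

Computing term by term:
  Q(1)·log₂(Q(1)/P(1)) = 0.2·log₂(0.2/0.5867) = -0.31052
  Q(2)·log₂(Q(2)/P(2)) = 0.2·log₂(0.2/0.0667) = 0.31685
  Q(3)·log₂(Q(3)/P(3)) = 0.2·log₂(0.2/0.2542) = -0.06919
  Q(4)·log₂(Q(4)/P(4)) = 0.2·log₂(0.2/0.0099) = 0.86729
  Q(5)·log₂(Q(5)/P(5)) = 0.2·log₂(0.2/0.0825) = 0.25551

D_KL(Q||P) = -0.31052 + 0.31685 - 0.06919 + 0.86729 + 0.25551 = 1.05994 ≈ 1.0599 bits

These are NOT equal (difference: 0.3150 bits). KL divergence is asymmetric: D_KL(P||Q) ≠ D_KL(Q||P) in general.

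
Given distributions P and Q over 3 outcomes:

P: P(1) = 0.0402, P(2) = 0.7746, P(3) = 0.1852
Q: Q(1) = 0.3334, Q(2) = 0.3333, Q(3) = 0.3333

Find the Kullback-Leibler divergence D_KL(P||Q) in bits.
0.6627 bits

D_KL(P||Q) = Σ P(x) log₂(P(x)/Q(x))

Computing term by term:
  P(1)·log₂(P(1)/Q(1)) = 0.0402·log₂(0.0402/0.3334) = -0.12269
  P(2)·log₂(P(2)/Q(2)) = 0.7746·log₂(0.7746/0.3333) = 0.94240
  P(3)·log₂(P(3)/Q(3)) = 0.1852·log₂(0.1852/0.3333) = -0.15700

D_KL(P||Q) = -0.12269 + 0.94240 - 0.15700 = 0.66271 ≈ 0.6627 bits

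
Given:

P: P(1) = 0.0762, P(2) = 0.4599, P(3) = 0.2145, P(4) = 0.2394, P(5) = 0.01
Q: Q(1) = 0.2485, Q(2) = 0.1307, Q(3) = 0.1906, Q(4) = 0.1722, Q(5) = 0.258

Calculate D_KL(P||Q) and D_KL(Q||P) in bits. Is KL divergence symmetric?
D_KL(P||Q) = 0.8083 bits, D_KL(Q||P) = 1.2821 bits. No, KL divergence is not symmetric.

D_KL(P||Q) = Σ P(x) log₂(P(x)/Q(x))

Computing term by term:
  P(1)·log₂(P(1)/Q(1)) = 0.0762·log₂(0.0762/0.2485) = -0.12995
  P(2)·log₂(P(2)/Q(2)) = 0.4599·log₂(0.4599/0.1307) = 0.83475
  P(3)·log₂(P(3)/Q(3)) = 0.2145·log₂(0.2145/0.1906) = 0.03656
  P(4)·log₂(P(4)/Q(4)) = 0.2394·log₂(0.2394/0.1722) = 0.11380
  P(5)·log₂(P(5)/Q(5)) = 0.01·log₂(0.01/0.258) = -0.04689

D_KL(P||Q) = -0.12995 + 0.83475 + 0.03656 + 0.11380 - 0.04689 = 0.80827 ≈ 0.8083 bits

D_KL(Q||P) = Σ Q(x) log₂(Q(x)/P(x))

Computing term by term:
  Q(1)·log₂(Q(1)/P(1)) = 0.2485·log₂(0.2485/0.0762) = 0.42379
  Q(2)·log₂(Q(2)/P(2)) = 0.1307·log₂(0.1307/0.4599) = -0.23723
  Q(3)·log₂(Q(3)/P(3)) = 0.1906·log₂(0.1906/0.2145) = -0.03248
  Q(4)·log₂(Q(4)/P(4)) = 0.1722·log₂(0.1722/0.2394) = -0.08185
  Q(5)·log₂(Q(5)/P(5)) = 0.258·log₂(0.258/0.01) = 1.20984

D_KL(Q||P) = 0.42379 - 0.23723 - 0.03248 - 0.08185 + 1.20984 = 1.28207 ≈ 1.2821 bits

These are NOT equal (difference: 0.4738 bits). KL divergence is asymmetric: D_KL(P||Q) ≠ D_KL(Q||P) in general.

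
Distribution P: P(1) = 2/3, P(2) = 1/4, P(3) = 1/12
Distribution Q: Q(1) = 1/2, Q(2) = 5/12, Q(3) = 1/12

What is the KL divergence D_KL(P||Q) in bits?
0.0925 bits

D_KL(P||Q) = Σ P(x) log₂(P(x)/Q(x))

Computing term by term:
  P(1)·log₂(P(1)/Q(1)) = (2/3)·log₂((2/3)/(1/2)) = 0.27669
  P(2)·log₂(P(2)/Q(2)) = (1/4)·log₂((1/4)/(5/12)) = -0.18424
  P(3)·log₂(P(3)/Q(3)) = (1/12)·log₂((1/12)/(1/12)) = 0.00000

D_KL(P||Q) = 0.27669 - 0.18424 + 0.00000 = 0.09245 ≈ 0.0925 bits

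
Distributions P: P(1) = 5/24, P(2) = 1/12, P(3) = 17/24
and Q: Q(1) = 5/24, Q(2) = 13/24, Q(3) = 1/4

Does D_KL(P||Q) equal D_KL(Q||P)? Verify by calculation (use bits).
D_KL(P||Q) = 0.8392 bits, D_KL(Q||P) = 1.0871 bits. No — D_KL(P||Q) ≠ D_KL(Q||P) for this pair.

D_KL(P||Q) = Σ P(x) log₂(P(x)/Q(x))

Computing term by term:
  P(1)·log₂(P(1)/Q(1)) = (5/24)·log₂((5/24)/(5/24)) = 0.00000
  P(2)·log₂(P(2)/Q(2)) = (1/12)·log₂((1/12)/(13/24)) = -0.22504
  P(3)·log₂(P(3)/Q(3)) = (17/24)·log₂((17/24)/(1/4)) = 1.06427

D_KL(P||Q) = 0.00000 - 0.22504 + 1.06427 = 0.83923 ≈ 0.8392 bits

D_KL(Q||P) = Σ Q(x) log₂(Q(x)/P(x))

Computing term by term:
  Q(1)·log₂(Q(1)/P(1)) = (5/24)·log₂((5/24)/(5/24)) = 0.00000
  Q(2)·log₂(Q(2)/P(2)) = (13/24)·log₂((13/24)/(1/12)) = 1.46274
  Q(3)·log₂(Q(3)/P(3)) = (1/4)·log₂((1/4)/(17/24)) = -0.37563

D_KL(Q||P) = 0.00000 + 1.46274 - 0.37563 = 1.08711 ≈ 1.0871 bits

These are NOT equal (difference: 0.2479 bits). KL divergence is asymmetric: D_KL(P||Q) ≠ D_KL(Q||P) in general.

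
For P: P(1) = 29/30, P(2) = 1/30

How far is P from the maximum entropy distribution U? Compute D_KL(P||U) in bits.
0.7892 bits

U(i) = 1/2 for all i

D_KL(P||U) = Σ P(x) log₂(P(x) / (1/2))
           = Σ P(x) log₂(P(x)) + log₂(2)
           = log₂(2) - H(P)

H(P) = -Σ P(x) log₂(P(x)):
  -P(1)·log₂(P(1)) = -(29/30)·log₂(29/30) = 0.04728
  -P(2)·log₂(P(2)) = -(1/30)·log₂(1/30) = 0.16356
H(P) = 0.04728 + 0.16356 = 0.21084 bits

log₂(2) = 1.00000 bits

D_KL(P||U) = 1.00000 - 0.21084 = 0.78916 ≈ 0.7892 bits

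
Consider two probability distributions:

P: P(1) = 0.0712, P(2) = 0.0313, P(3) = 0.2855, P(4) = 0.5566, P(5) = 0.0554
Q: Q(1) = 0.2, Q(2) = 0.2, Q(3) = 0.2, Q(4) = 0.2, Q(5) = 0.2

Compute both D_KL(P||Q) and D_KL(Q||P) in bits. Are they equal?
D_KL(P||Q) = 0.6761 bits, D_KL(Q||P) = 0.8055 bits. No, they are not equal.

D_KL(P||Q) = Σ P(x) log₂(P(x)/Q(x))

Computing term by term:
  P(1)·log₂(P(1)/Q(1)) = 0.0712·log₂(0.0712/0.2) = -0.10609
  P(2)·log₂(P(2)/Q(2)) = 0.0313·log₂(0.0313/0.2) = -0.08375
  P(3)·log₂(P(3)/Q(3)) = 0.2855·log₂(0.2855/0.2) = 0.14660
  P(4)·log₂(P(4)/Q(4)) = 0.5566·log₂(0.5566/0.2) = 0.82190
  P(5)·log₂(P(5)/Q(5)) = 0.0554·log₂(0.0554/0.2) = -0.10260

D_KL(P||Q) = -0.10609 - 0.08375 + 0.14660 + 0.82190 - 0.10260 = 0.67606 ≈ 0.6761 bits

D_KL(Q||P) = Σ Q(x) log₂(Q(x)/P(x))

Computing term by term:
  Q(1)·log₂(Q(1)/P(1)) = 0.2·log₂(0.2/0.0712) = 0.29801
  Q(2)·log₂(Q(2)/P(2)) = 0.2·log₂(0.2/0.0313) = 0.53515
  Q(3)·log₂(Q(3)/P(3)) = 0.2·log₂(0.2/0.2855) = -0.10270
  Q(4)·log₂(Q(4)/P(4)) = 0.2·log₂(0.2/0.5566) = -0.29533
  Q(5)·log₂(Q(5)/P(5)) = 0.2·log₂(0.2/0.0554) = 0.37041

D_KL(Q||P) = 0.29801 + 0.53515 - 0.10270 - 0.29533 + 0.37041 = 0.80554 ≈ 0.8055 bits

These are NOT equal (difference: 0.1294 bits). KL divergence is asymmetric: D_KL(P||Q) ≠ D_KL(Q||P) in general.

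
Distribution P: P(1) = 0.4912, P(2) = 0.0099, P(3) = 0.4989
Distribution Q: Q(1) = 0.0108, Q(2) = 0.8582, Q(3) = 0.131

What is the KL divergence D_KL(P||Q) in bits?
3.6039 bits

D_KL(P||Q) = Σ P(x) log₂(P(x)/Q(x))

Computing term by term:
  P(1)·log₂(P(1)/Q(1)) = 0.4912·log₂(0.4912/0.0108) = 2.70514
  P(2)·log₂(P(2)/Q(2)) = 0.0099·log₂(0.0099/0.8582) = -0.06373
  P(3)·log₂(P(3)/Q(3)) = 0.4989·log₂(0.4989/0.131) = 0.96247

D_KL(P||Q) = 2.70514 - 0.06373 + 0.96247 = 3.60388 ≈ 3.6039 bits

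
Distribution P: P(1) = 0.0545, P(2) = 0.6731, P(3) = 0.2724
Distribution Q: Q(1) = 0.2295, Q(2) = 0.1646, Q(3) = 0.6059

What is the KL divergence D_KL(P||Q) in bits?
0.9404 bits

D_KL(P||Q) = Σ P(x) log₂(P(x)/Q(x))

Computing term by term:
  P(1)·log₂(P(1)/Q(1)) = 0.0545·log₂(0.0545/0.2295) = -0.11304
  P(2)·log₂(P(2)/Q(2)) = 0.6731·log₂(0.6731/0.1646) = 1.36764
  P(3)·log₂(P(3)/Q(3)) = 0.2724·log₂(0.2724/0.6059) = -0.31417

D_KL(P||Q) = -0.11304 + 1.36764 - 0.31417 = 0.94043 ≈ 0.9404 bits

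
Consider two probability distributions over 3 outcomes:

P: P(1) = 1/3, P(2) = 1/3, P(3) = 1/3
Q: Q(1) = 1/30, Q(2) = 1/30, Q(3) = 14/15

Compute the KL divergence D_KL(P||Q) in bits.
1.7195 bits

D_KL(P||Q) = Σ P(x) log₂(P(x)/Q(x))

Computing term by term:
  P(1)·log₂(P(1)/Q(1)) = (1/3)·log₂((1/3)/(1/30)) = 1.10731
  P(2)·log₂(P(2)/Q(2)) = (1/3)·log₂((1/3)/(1/30)) = 1.10731
  P(3)·log₂(P(3)/Q(3)) = (1/3)·log₂((1/3)/(14/15)) = -0.49514

D_KL(P||Q) = 1.10731 + 1.10731 - 0.49514 = 1.71948 ≈ 1.7195 bits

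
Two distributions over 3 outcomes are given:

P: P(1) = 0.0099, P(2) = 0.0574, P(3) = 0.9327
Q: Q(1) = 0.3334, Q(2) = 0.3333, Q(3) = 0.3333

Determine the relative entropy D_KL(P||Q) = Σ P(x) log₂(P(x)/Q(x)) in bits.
1.1888 bits

D_KL(P||Q) = Σ P(x) log₂(P(x)/Q(x))

Computing term by term:
  P(1)·log₂(P(1)/Q(1)) = 0.0099·log₂(0.0099/0.3334) = -0.05023
  P(2)·log₂(P(2)/Q(2)) = 0.0574·log₂(0.0574/0.3333) = -0.14566
  P(3)·log₂(P(3)/Q(3)) = 0.9327·log₂(0.9327/0.3333) = 1.38468

D_KL(P||Q) = -0.05023 - 0.14566 + 1.38468 = 1.18879 ≈ 1.1888 bits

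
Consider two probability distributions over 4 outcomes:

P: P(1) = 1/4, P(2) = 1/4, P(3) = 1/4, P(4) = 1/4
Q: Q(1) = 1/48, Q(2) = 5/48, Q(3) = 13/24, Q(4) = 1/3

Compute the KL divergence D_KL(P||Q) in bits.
0.8294 bits

D_KL(P||Q) = Σ P(x) log₂(P(x)/Q(x))

Computing term by term:
  P(1)·log₂(P(1)/Q(1)) = (1/4)·log₂((1/4)/(1/48)) = 0.89624
  P(2)·log₂(P(2)/Q(2)) = (1/4)·log₂((1/4)/(5/48)) = 0.31576
  P(3)·log₂(P(3)/Q(3)) = (1/4)·log₂((1/4)/(13/24)) = -0.27887
  P(4)·log₂(P(4)/Q(4)) = (1/4)·log₂((1/4)/(1/3)) = -0.10376

D_KL(P||Q) = 0.89624 + 0.31576 - 0.27887 - 0.10376 = 0.82937 ≈ 0.8294 bits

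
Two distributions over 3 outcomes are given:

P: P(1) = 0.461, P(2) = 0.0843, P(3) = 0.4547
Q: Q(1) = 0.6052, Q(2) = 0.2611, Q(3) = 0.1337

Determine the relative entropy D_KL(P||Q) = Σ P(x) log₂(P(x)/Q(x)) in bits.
0.4845 bits

D_KL(P||Q) = Σ P(x) log₂(P(x)/Q(x))

Computing term by term:
  P(1)·log₂(P(1)/Q(1)) = 0.461·log₂(0.461/0.6052) = -0.18101
  P(2)·log₂(P(2)/Q(2)) = 0.0843·log₂(0.0843/0.2611) = -0.13749
  P(3)·log₂(P(3)/Q(3)) = 0.4547·log₂(0.4547/0.1337) = 0.80296

D_KL(P||Q) = -0.18101 - 0.13749 + 0.80296 = 0.48446 ≈ 0.4845 bits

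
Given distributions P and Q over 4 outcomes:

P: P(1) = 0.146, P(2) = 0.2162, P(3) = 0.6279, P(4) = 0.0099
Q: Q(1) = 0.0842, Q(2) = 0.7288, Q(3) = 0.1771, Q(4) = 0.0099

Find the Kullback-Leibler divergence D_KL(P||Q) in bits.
0.8834 bits

D_KL(P||Q) = Σ P(x) log₂(P(x)/Q(x))

Computing term by term:
  P(1)·log₂(P(1)/Q(1)) = 0.146·log₂(0.146/0.0842) = 0.11594
  P(2)·log₂(P(2)/Q(2)) = 0.2162·log₂(0.2162/0.7288) = -0.37903
  P(3)·log₂(P(3)/Q(3)) = 0.6279·log₂(0.6279/0.1771) = 1.14653
  P(4)·log₂(P(4)/Q(4)) = 0.0099·log₂(0.0099/0.0099) = 0.00000

D_KL(P||Q) = 0.11594 - 0.37903 + 1.14653 + 0.00000 = 0.88344 ≈ 0.8834 bits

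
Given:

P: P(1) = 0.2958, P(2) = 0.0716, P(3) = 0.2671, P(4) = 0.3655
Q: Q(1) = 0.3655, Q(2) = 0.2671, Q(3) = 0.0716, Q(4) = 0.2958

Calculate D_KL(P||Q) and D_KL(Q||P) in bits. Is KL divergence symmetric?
D_KL(P||Q) = 0.3926 bits, D_KL(Q||P) = 0.3926 bits. The two values coincide for this particular pair, but no — KL divergence is not symmetric in general.

D_KL(P||Q) = Σ P(x) log₂(P(x)/Q(x))

Computing term by term:
  P(1)·log₂(P(1)/Q(1)) = 0.2958·log₂(0.2958/0.3655) = -0.09029
  P(2)·log₂(P(2)/Q(2)) = 0.0716·log₂(0.0716/0.2671) = -0.13599
  P(3)·log₂(P(3)/Q(3)) = 0.2671·log₂(0.2671/0.0716) = 0.50732
  P(4)·log₂(P(4)/Q(4)) = 0.3655·log₂(0.3655/0.2958) = 0.11157

D_KL(P||Q) = -0.09029 - 0.13599 + 0.50732 + 0.11157 = 0.39261 ≈ 0.3926 bits

D_KL(Q||P) = Σ Q(x) log₂(Q(x)/P(x))

Computing term by term:
  Q(1)·log₂(Q(1)/P(1)) = 0.3655·log₂(0.3655/0.2958) = 0.11157
  Q(2)·log₂(Q(2)/P(2)) = 0.2671·log₂(0.2671/0.0716) = 0.50732
  Q(3)·log₂(Q(3)/P(3)) = 0.0716·log₂(0.0716/0.2671) = -0.13599
  Q(4)·log₂(Q(4)/P(4)) = 0.2958·log₂(0.2958/0.3655) = -0.09029

D_KL(Q||P) = 0.11157 + 0.50732 - 0.13599 - 0.09029 = 0.39261 ≈ 0.3926 bits

These ARE equal here. Q is P with outcomes relabeled (Q(1) = P(4), Q(2) = P(3), Q(3) = P(2), Q(4) = P(1)) by a relabeling that is its own inverse, so the two sums contain exactly the same terms in a different order. This is a special case — KL divergence is not symmetric in general: D_KL(P||Q) ≠ D_KL(Q||P) for most P, Q.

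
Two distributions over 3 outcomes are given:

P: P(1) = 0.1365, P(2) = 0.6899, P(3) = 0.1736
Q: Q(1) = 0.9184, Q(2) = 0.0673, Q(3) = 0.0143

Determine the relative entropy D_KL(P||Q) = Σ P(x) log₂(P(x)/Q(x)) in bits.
2.5663 bits

D_KL(P||Q) = Σ P(x) log₂(P(x)/Q(x))

Computing term by term:
  P(1)·log₂(P(1)/Q(1)) = 0.1365·log₂(0.1365/0.9184) = -0.37541
  P(2)·log₂(P(2)/Q(2)) = 0.6899·log₂(0.6899/0.0673) = 2.31648
  P(3)·log₂(P(3)/Q(3)) = 0.1736·log₂(0.1736/0.0143) = 0.62525

D_KL(P||Q) = -0.37541 + 2.31648 + 0.62525 = 2.56632 ≈ 2.5663 bits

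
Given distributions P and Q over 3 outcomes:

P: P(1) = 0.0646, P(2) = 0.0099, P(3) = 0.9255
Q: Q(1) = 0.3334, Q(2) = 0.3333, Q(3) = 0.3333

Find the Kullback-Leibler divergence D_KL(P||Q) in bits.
1.1605 bits

D_KL(P||Q) = Σ P(x) log₂(P(x)/Q(x))

Computing term by term:
  P(1)·log₂(P(1)/Q(1)) = 0.0646·log₂(0.0646/0.3334) = -0.15295
  P(2)·log₂(P(2)/Q(2)) = 0.0099·log₂(0.0099/0.3333) = -0.05023
  P(3)·log₂(P(3)/Q(3)) = 0.9255·log₂(0.9255/0.3333) = 1.36364

D_KL(P||Q) = -0.15295 - 0.05023 + 1.36364 = 1.16046 ≈ 1.1605 bits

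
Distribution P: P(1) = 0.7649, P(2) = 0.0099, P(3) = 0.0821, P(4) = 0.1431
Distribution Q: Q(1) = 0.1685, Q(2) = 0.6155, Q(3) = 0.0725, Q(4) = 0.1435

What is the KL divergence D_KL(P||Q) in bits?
1.6246 bits

D_KL(P||Q) = Σ P(x) log₂(P(x)/Q(x))

Computing term by term:
  P(1)·log₂(P(1)/Q(1)) = 0.7649·log₂(0.7649/0.1685) = 1.66941
  P(2)·log₂(P(2)/Q(2)) = 0.0099·log₂(0.0099/0.6155) = -0.05899
  P(3)·log₂(P(3)/Q(3)) = 0.0821·log₂(0.0821/0.0725) = 0.01473
  P(4)·log₂(P(4)/Q(4)) = 0.1431·log₂(0.1431/0.1435) = -0.00058

D_KL(P||Q) = 1.66941 - 0.05899 + 0.01473 - 0.00058 = 1.62457 ≈ 1.6246 bits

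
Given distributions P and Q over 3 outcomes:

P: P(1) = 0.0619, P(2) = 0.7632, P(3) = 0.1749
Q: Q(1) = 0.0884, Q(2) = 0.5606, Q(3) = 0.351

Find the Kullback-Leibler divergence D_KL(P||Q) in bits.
0.1321 bits

D_KL(P||Q) = Σ P(x) log₂(P(x)/Q(x))

Computing term by term:
  P(1)·log₂(P(1)/Q(1)) = 0.0619·log₂(0.0619/0.0884) = -0.03182
  P(2)·log₂(P(2)/Q(2)) = 0.7632·log₂(0.7632/0.5606) = 0.33969
  P(3)·log₂(P(3)/Q(3)) = 0.1749·log₂(0.1749/0.351) = -0.17576

D_KL(P||Q) = -0.03182 + 0.33969 - 0.17576 = 0.13211 ≈ 0.1321 bits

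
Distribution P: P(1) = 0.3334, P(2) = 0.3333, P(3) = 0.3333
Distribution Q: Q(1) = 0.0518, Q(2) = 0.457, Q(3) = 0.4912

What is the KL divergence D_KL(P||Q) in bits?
0.5573 bits

D_KL(P||Q) = Σ P(x) log₂(P(x)/Q(x))

Computing term by term:
  P(1)·log₂(P(1)/Q(1)) = 0.3334·log₂(0.3334/0.0518) = 0.89559
  P(2)·log₂(P(2)/Q(2)) = 0.3333·log₂(0.3333/0.457) = -0.15178
  P(3)·log₂(P(3)/Q(3)) = 0.3333·log₂(0.3333/0.4912) = -0.18648

D_KL(P||Q) = 0.89559 - 0.15178 - 0.18648 = 0.55733 ≈ 0.5573 bits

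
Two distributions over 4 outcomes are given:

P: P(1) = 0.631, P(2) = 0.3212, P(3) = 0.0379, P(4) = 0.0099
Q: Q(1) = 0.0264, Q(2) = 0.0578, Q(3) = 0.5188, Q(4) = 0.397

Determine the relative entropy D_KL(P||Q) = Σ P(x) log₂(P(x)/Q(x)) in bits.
3.4883 bits

D_KL(P||Q) = Σ P(x) log₂(P(x)/Q(x))

Computing term by term:
  P(1)·log₂(P(1)/Q(1)) = 0.631·log₂(0.631/0.0264) = 2.88937
  P(2)·log₂(P(2)/Q(2)) = 0.3212·log₂(0.3212/0.0578) = 0.79475
  P(3)·log₂(P(3)/Q(3)) = 0.0379·log₂(0.0379/0.5188) = -0.14307
  P(4)·log₂(P(4)/Q(4)) = 0.0099·log₂(0.0099/0.397) = -0.05272

D_KL(P||Q) = 2.88937 + 0.79475 - 0.14307 - 0.05272 = 3.48833 ≈ 3.4883 bits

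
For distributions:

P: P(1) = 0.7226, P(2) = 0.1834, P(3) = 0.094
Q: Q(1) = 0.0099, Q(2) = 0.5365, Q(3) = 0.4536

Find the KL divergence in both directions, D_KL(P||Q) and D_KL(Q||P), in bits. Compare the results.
D_KL(P||Q) = 3.9752 bits, D_KL(Q||P) = 1.7995 bits. D_KL(P||Q) is larger than D_KL(Q||P) by 2.1757 bits; the two directions differ.

D_KL(P||Q) = Σ P(x) log₂(P(x)/Q(x))

Computing term by term:
  P(1)·log₂(P(1)/Q(1)) = 0.7226·log₂(0.7226/0.0099) = 4.47262
  P(2)·log₂(P(2)/Q(2)) = 0.1834·log₂(0.1834/0.5365) = -0.28401
  P(3)·log₂(P(3)/Q(3)) = 0.094·log₂(0.094/0.4536) = -0.21344

D_KL(P||Q) = 4.47262 - 0.28401 - 0.21344 = 3.97517 ≈ 3.9752 bits

D_KL(Q||P) = Σ Q(x) log₂(Q(x)/P(x))

Computing term by term:
  Q(1)·log₂(Q(1)/P(1)) = 0.0099·log₂(0.0099/0.7226) = -0.06128
  Q(2)·log₂(Q(2)/P(2)) = 0.5365·log₂(0.5365/0.1834) = 0.83082
  Q(3)·log₂(Q(3)/P(3)) = 0.4536·log₂(0.4536/0.094) = 1.02998

D_KL(Q||P) = -0.06128 + 0.83082 + 1.02998 = 1.79952 ≈ 1.7995 bits

These are NOT equal (difference: 2.1757 bits). KL divergence is asymmetric: D_KL(P||Q) ≠ D_KL(Q||P) in general.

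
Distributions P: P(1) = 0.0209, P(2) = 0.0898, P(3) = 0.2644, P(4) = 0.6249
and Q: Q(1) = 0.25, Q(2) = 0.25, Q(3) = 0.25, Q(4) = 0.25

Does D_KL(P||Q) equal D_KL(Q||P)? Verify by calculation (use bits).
D_KL(P||Q) = 0.6398 bits, D_KL(Q||P) = 0.9138 bits. No — D_KL(P||Q) ≠ D_KL(Q||P) for this pair.

D_KL(P||Q) = Σ P(x) log₂(P(x)/Q(x))

Computing term by term:
  P(1)·log₂(P(1)/Q(1)) = 0.0209·log₂(0.0209/0.25) = -0.07483
  P(2)·log₂(P(2)/Q(2)) = 0.0898·log₂(0.0898/0.25) = -0.13265
  P(3)·log₂(P(3)/Q(3)) = 0.2644·log₂(0.2644/0.25) = 0.02136
  P(4)·log₂(P(4)/Q(4)) = 0.6249·log₂(0.6249/0.25) = 0.82593

D_KL(P||Q) = -0.07483 - 0.13265 + 0.02136 + 0.82593 = 0.63981 ≈ 0.6398 bits

D_KL(Q||P) = Σ Q(x) log₂(Q(x)/P(x))

Computing term by term:
  Q(1)·log₂(Q(1)/P(1)) = 0.25·log₂(0.25/0.0209) = 0.89509
  Q(2)·log₂(Q(2)/P(2)) = 0.25·log₂(0.25/0.0898) = 0.36929
  Q(3)·log₂(Q(3)/P(3)) = 0.25·log₂(0.25/0.2644) = -0.02020
  Q(4)·log₂(Q(4)/P(4)) = 0.25·log₂(0.25/0.6249) = -0.33042

D_KL(Q||P) = 0.89509 + 0.36929 - 0.02020 - 0.33042 = 0.91376 ≈ 0.9138 bits

These are NOT equal (difference: 0.2740 bits). KL divergence is asymmetric: D_KL(P||Q) ≠ D_KL(Q||P) in general.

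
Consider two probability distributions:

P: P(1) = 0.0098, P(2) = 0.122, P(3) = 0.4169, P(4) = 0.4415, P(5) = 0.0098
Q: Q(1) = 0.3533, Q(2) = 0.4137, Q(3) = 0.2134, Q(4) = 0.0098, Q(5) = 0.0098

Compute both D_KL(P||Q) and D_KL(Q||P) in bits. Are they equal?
D_KL(P||Q) = 2.5625 bits, D_KL(Q||P) = 2.2961 bits. No, they are not equal.

D_KL(P||Q) = Σ P(x) log₂(P(x)/Q(x))

Computing term by term:
  P(1)·log₂(P(1)/Q(1)) = 0.0098·log₂(0.0098/0.3533) = -0.05069
  P(2)·log₂(P(2)/Q(2)) = 0.122·log₂(0.122/0.4137) = -0.21493
  P(3)·log₂(P(3)/Q(3)) = 0.4169·log₂(0.4169/0.2134) = 0.40278
  P(4)·log₂(P(4)/Q(4)) = 0.4415·log₂(0.4415/0.0098) = 2.42537
  P(5)·log₂(P(5)/Q(5)) = 0.0098·log₂(0.0098/0.0098) = 0.00000

D_KL(P||Q) = -0.05069 - 0.21493 + 0.40278 + 2.42537 + 0.00000 = 2.56253 ≈ 2.5625 bits

D_KL(Q||P) = Σ Q(x) log₂(Q(x)/P(x))

Computing term by term:
  Q(1)·log₂(Q(1)/P(1)) = 0.3533·log₂(0.3533/0.0098) = 1.82726
  Q(2)·log₂(Q(2)/P(2)) = 0.4137·log₂(0.4137/0.122) = 0.72882
  Q(3)·log₂(Q(3)/P(3)) = 0.2134·log₂(0.2134/0.4169) = -0.20617
  Q(4)·log₂(Q(4)/P(4)) = 0.0098·log₂(0.0098/0.4415) = -0.05384
  Q(5)·log₂(Q(5)/P(5)) = 0.0098·log₂(0.0098/0.0098) = 0.00000

D_KL(Q||P) = 1.82726 + 0.72882 - 0.20617 - 0.05384 + 0.00000 = 2.29607 ≈ 2.2961 bits

These are NOT equal (difference: 0.2664 bits). KL divergence is asymmetric: D_KL(P||Q) ≠ D_KL(Q||P) in general.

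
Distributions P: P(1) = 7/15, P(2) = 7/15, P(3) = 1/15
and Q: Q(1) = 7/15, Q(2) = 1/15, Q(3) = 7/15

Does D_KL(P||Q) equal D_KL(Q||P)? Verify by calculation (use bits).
D_KL(P||Q) = 1.1229 bits, D_KL(Q||P) = 1.1229 bits. Yes — for this pair D_KL(P||Q) = D_KL(Q||P).

D_KL(P||Q) = Σ P(x) log₂(P(x)/Q(x))

Computing term by term:
  P(1)·log₂(P(1)/Q(1)) = (7/15)·log₂((7/15)/(7/15)) = 0.00000
  P(2)·log₂(P(2)/Q(2)) = (7/15)·log₂((7/15)/(1/15)) = 1.31010
  P(3)·log₂(P(3)/Q(3)) = (1/15)·log₂((1/15)/(7/15)) = -0.18716

D_KL(P||Q) = 0.00000 + 1.31010 - 0.18716 = 1.12294 ≈ 1.1229 bits

D_KL(Q||P) = Σ Q(x) log₂(Q(x)/P(x))

Computing term by term:
  Q(1)·log₂(Q(1)/P(1)) = (7/15)·log₂((7/15)/(7/15)) = 0.00000
  Q(2)·log₂(Q(2)/P(2)) = (1/15)·log₂((1/15)/(7/15)) = -0.18716
  Q(3)·log₂(Q(3)/P(3)) = (7/15)·log₂((7/15)/(1/15)) = 1.31010

D_KL(Q||P) = 0.00000 - 0.18716 + 1.31010 = 1.12294 ≈ 1.1229 bits

These ARE equal here. Q is P with outcomes relabeled (Q(2) = P(3), Q(3) = P(2)) by a relabeling that is its own inverse, so the two sums contain exactly the same terms in a different order. This is a special case — KL divergence is not symmetric in general: D_KL(P||Q) ≠ D_KL(Q||P) for most P, Q.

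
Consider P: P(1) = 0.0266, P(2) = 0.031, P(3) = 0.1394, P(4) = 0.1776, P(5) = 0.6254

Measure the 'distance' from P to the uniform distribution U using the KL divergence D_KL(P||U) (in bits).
0.7648 bits

U(i) = 1/5 for all i

D_KL(P||U) = Σ P(x) log₂(P(x) / (1/5))
           = Σ P(x) log₂(P(x)) + log₂(5)
           = log₂(5) - H(P)

H(P) = -Σ P(x) log₂(P(x)):
  -P(1)·log₂(P(1)) = -(0.0266)·log₂(0.0266) = 0.13918
  -P(2)·log₂(P(2)) = -(0.031)·log₂(0.031) = 0.15536
  -P(3)·log₂(P(3)) = -(0.1394)·log₂(0.1394) = 0.39627
  -P(4)·log₂(P(4)) = -(0.1776)·log₂(0.1776) = 0.44281
  -P(5)·log₂(P(5)) = -(0.6254)·log₂(0.6254) = 0.42349
H(P) = 0.13918 + 0.15536 + 0.39627 + 0.44281 + 0.42349 = 1.55711 bits

log₂(5) = 2.32193 bits

D_KL(P||U) = 2.32193 - 1.55711 = 0.76482 ≈ 0.7648 bits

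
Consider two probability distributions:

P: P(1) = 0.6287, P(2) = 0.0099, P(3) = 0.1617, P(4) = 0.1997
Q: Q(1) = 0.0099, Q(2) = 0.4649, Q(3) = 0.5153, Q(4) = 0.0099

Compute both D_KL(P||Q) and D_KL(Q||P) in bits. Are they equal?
D_KL(P||Q) = 4.3054 bits, D_KL(Q||P) = 3.3412 bits. No, they are not equal.

D_KL(P||Q) = Σ P(x) log₂(P(x)/Q(x))

Computing term by term:
  P(1)·log₂(P(1)/Q(1)) = 0.6287·log₂(0.6287/0.0099) = 3.76516
  P(2)·log₂(P(2)/Q(2)) = 0.0099·log₂(0.0099/0.4649) = -0.05498
  P(3)·log₂(P(3)/Q(3)) = 0.1617·log₂(0.1617/0.5153) = -0.27038
  P(4)·log₂(P(4)/Q(4)) = 0.1997·log₂(0.1997/0.0099) = 0.86555

D_KL(P||Q) = 3.76516 - 0.05498 - 0.27038 + 0.86555 = 4.30535 ≈ 4.3054 bits

D_KL(Q||P) = Σ Q(x) log₂(Q(x)/P(x))

Computing term by term:
  Q(1)·log₂(Q(1)/P(1)) = 0.0099·log₂(0.0099/0.6287) = -0.05929
  Q(2)·log₂(Q(2)/P(2)) = 0.4649·log₂(0.4649/0.0099) = 2.58175
  Q(3)·log₂(Q(3)/P(3)) = 0.5153·log₂(0.5153/0.1617) = 0.86163
  Q(4)·log₂(Q(4)/P(4)) = 0.0099·log₂(0.0099/0.1997) = -0.04291

D_KL(Q||P) = -0.05929 + 2.58175 + 0.86163 - 0.04291 = 3.34118 ≈ 3.3412 bits

These are NOT equal (difference: 0.9642 bits). KL divergence is asymmetric: D_KL(P||Q) ≠ D_KL(Q||P) in general.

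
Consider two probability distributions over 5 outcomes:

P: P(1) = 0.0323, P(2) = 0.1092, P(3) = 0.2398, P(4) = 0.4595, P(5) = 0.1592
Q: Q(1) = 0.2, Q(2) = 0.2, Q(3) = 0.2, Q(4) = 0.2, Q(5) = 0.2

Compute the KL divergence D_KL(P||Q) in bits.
0.3815 bits

D_KL(P||Q) = Σ P(x) log₂(P(x)/Q(x))

Computing term by term:
  P(1)·log₂(P(1)/Q(1)) = 0.0323·log₂(0.0323/0.2) = -0.08496
  P(2)·log₂(P(2)/Q(2)) = 0.1092·log₂(0.1092/0.2) = -0.09533
  P(3)·log₂(P(3)/Q(3)) = 0.2398·log₂(0.2398/0.2) = 0.06279
  P(4)·log₂(P(4)/Q(4)) = 0.4595·log₂(0.4595/0.2) = 0.55143
  P(5)·log₂(P(5)/Q(5)) = 0.1592·log₂(0.1592/0.2) = -0.05240

D_KL(P||Q) = -0.08496 - 0.09533 + 0.06279 + 0.55143 - 0.05240 = 0.38153 ≈ 0.3815 bits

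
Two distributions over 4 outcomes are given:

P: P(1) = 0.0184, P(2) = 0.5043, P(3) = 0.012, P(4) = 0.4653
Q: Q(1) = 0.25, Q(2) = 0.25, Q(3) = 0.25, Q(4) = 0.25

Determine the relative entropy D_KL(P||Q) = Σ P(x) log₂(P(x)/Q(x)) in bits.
0.8057 bits

D_KL(P||Q) = Σ P(x) log₂(P(x)/Q(x))

Computing term by term:
  P(1)·log₂(P(1)/Q(1)) = 0.0184·log₂(0.0184/0.25) = -0.06926
  P(2)·log₂(P(2)/Q(2)) = 0.5043·log₂(0.5043/0.25) = 0.51053
  P(3)·log₂(P(3)/Q(3)) = 0.012·log₂(0.012/0.25) = -0.05257
  P(4)·log₂(P(4)/Q(4)) = 0.4653·log₂(0.4653/0.25) = 0.41702

D_KL(P||Q) = -0.06926 + 0.51053 - 0.05257 + 0.41702 = 0.80572 ≈ 0.8057 bits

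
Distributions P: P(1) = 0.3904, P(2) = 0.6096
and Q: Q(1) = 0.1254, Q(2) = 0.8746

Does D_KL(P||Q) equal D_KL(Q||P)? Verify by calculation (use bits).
D_KL(P||Q) = 0.3222 bits, D_KL(Q||P) = 0.2500 bits. No — D_KL(P||Q) ≠ D_KL(Q||P) for this pair.

D_KL(P||Q) = Σ P(x) log₂(P(x)/Q(x))

Computing term by term:
  P(1)·log₂(P(1)/Q(1)) = 0.3904·log₂(0.3904/0.1254) = 0.63964
  P(2)·log₂(P(2)/Q(2)) = 0.6096·log₂(0.6096/0.8746) = -0.31746

D_KL(P||Q) = 0.63964 - 0.31746 = 0.32218 ≈ 0.3222 bits

D_KL(Q||P) = Σ Q(x) log₂(Q(x)/P(x))

Computing term by term:
  Q(1)·log₂(Q(1)/P(1)) = 0.1254·log₂(0.1254/0.3904) = -0.20546
  Q(2)·log₂(Q(2)/P(2)) = 0.8746·log₂(0.8746/0.6096) = 0.45546

D_KL(Q||P) = -0.20546 + 0.45546 = 0.25000 ≈ 0.2500 bits

These are NOT equal (difference: 0.0722 bits). KL divergence is asymmetric: D_KL(P||Q) ≠ D_KL(Q||P) in general.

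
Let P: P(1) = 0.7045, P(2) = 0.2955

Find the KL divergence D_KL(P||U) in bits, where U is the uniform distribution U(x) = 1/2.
0.1243 bits

U(i) = 1/2 for all i

D_KL(P||U) = Σ P(x) log₂(P(x) / (1/2))
           = Σ P(x) log₂(P(x)) + log₂(2)
           = log₂(2) - H(P)

H(P) = -Σ P(x) log₂(P(x)):
  -P(1)·log₂(P(1)) = -(0.7045)·log₂(0.7045) = 0.35600
  -P(2)·log₂(P(2)) = -(0.2955)·log₂(0.2955) = 0.51972
H(P) = 0.35600 + 0.51972 = 0.87572 bits

log₂(2) = 1.00000 bits

D_KL(P||U) = 1.00000 - 0.87572 = 0.12428 ≈ 0.1243 bits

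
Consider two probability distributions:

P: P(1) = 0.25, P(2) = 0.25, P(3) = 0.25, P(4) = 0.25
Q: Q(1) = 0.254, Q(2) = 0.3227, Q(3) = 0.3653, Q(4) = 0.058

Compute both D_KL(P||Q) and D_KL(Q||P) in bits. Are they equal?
D_KL(P||Q) = 0.2924 bits, D_KL(Q||P) = 0.2023 bits. No, they are not equal.

D_KL(P||Q) = Σ P(x) log₂(P(x)/Q(x))

Computing term by term:
  P(1)·log₂(P(1)/Q(1)) = 0.25·log₂(0.25/0.254) = -0.00573
  P(2)·log₂(P(2)/Q(2)) = 0.25·log₂(0.25/0.3227) = -0.09207
  P(3)·log₂(P(3)/Q(3)) = 0.25·log₂(0.25/0.3653) = -0.13679
  P(4)·log₂(P(4)/Q(4)) = 0.25·log₂(0.25/0.058) = 0.52695

D_KL(P||Q) = -0.00573 - 0.09207 - 0.13679 + 0.52695 = 0.29236 ≈ 0.2924 bits

D_KL(Q||P) = Σ Q(x) log₂(Q(x)/P(x))

Computing term by term:
  Q(1)·log₂(Q(1)/P(1)) = 0.254·log₂(0.254/0.25) = 0.00582
  Q(2)·log₂(Q(2)/P(2)) = 0.3227·log₂(0.3227/0.25) = 0.11884
  Q(3)·log₂(Q(3)/P(3)) = 0.3653·log₂(0.3653/0.25) = 0.19988
  Q(4)·log₂(Q(4)/P(4)) = 0.058·log₂(0.058/0.25) = -0.12225

D_KL(Q||P) = 0.00582 + 0.11884 + 0.19988 - 0.12225 = 0.20229 ≈ 0.2023 bits

These are NOT equal (difference: 0.0901 bits). KL divergence is asymmetric: D_KL(P||Q) ≠ D_KL(Q||P) in general.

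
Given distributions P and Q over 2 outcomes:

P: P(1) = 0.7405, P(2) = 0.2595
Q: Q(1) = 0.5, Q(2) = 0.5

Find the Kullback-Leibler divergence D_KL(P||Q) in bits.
0.1740 bits

D_KL(P||Q) = Σ P(x) log₂(P(x)/Q(x))

Computing term by term:
  P(1)·log₂(P(1)/Q(1)) = 0.7405·log₂(0.7405/0.5) = 0.41955
  P(2)·log₂(P(2)/Q(2)) = 0.2595·log₂(0.2595/0.5) = -0.24554

D_KL(P||Q) = 0.41955 - 0.24554 = 0.17401 ≈ 0.1740 bits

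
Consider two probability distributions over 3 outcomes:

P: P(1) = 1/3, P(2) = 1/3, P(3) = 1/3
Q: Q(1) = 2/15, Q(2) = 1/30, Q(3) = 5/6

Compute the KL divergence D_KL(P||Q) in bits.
1.1073 bits

D_KL(P||Q) = Σ P(x) log₂(P(x)/Q(x))

Computing term by term:
  P(1)·log₂(P(1)/Q(1)) = (1/3)·log₂((1/3)/(2/15)) = 0.44064
  P(2)·log₂(P(2)/Q(2)) = (1/3)·log₂((1/3)/(1/30)) = 1.10731
  P(3)·log₂(P(3)/Q(3)) = (1/3)·log₂((1/3)/(5/6)) = -0.44064

D_KL(P||Q) = 0.44064 + 1.10731 - 0.44064 = 1.10731 ≈ 1.1073 bits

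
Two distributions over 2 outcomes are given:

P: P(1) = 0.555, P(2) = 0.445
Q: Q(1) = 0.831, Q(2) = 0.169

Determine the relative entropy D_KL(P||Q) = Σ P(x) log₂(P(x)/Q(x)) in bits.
0.2984 bits

D_KL(P||Q) = Σ P(x) log₂(P(x)/Q(x))

Computing term by term:
  P(1)·log₂(P(1)/Q(1)) = 0.555·log₂(0.555/0.831) = -0.32321
  P(2)·log₂(P(2)/Q(2)) = 0.445·log₂(0.445/0.169) = 0.62157

D_KL(P||Q) = -0.32321 + 0.62157 = 0.29836 ≈ 0.2984 bits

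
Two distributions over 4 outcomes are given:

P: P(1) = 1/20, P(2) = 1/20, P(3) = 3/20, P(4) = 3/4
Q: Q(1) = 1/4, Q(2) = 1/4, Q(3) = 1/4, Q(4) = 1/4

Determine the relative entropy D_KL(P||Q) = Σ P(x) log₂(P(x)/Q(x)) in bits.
0.8460 bits

D_KL(P||Q) = Σ P(x) log₂(P(x)/Q(x))

Computing term by term:
  P(1)·log₂(P(1)/Q(1)) = (1/20)·log₂((1/20)/(1/4)) = -0.11610
  P(2)·log₂(P(2)/Q(2)) = (1/20)·log₂((1/20)/(1/4)) = -0.11610
  P(3)·log₂(P(3)/Q(3)) = (3/20)·log₂((3/20)/(1/4)) = -0.11054
  P(4)·log₂(P(4)/Q(4)) = (3/4)·log₂((3/4)/(1/4)) = 1.18872

D_KL(P||Q) = -0.11610 - 0.11610 - 0.11054 + 1.18872 = 0.84598 ≈ 0.8460 bits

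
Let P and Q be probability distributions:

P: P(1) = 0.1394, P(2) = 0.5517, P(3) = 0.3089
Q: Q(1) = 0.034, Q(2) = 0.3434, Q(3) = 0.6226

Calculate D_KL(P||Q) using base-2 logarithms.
0.3488 bits

D_KL(P||Q) = Σ P(x) log₂(P(x)/Q(x))

Computing term by term:
  P(1)·log₂(P(1)/Q(1)) = 0.1394·log₂(0.1394/0.034) = 0.28377
  P(2)·log₂(P(2)/Q(2)) = 0.5517·log₂(0.5517/0.3434) = 0.37736
  P(3)·log₂(P(3)/Q(3)) = 0.3089·log₂(0.3089/0.6226) = -0.31235

D_KL(P||Q) = 0.28377 + 0.37736 - 0.31235 = 0.34878 ≈ 0.3488 bits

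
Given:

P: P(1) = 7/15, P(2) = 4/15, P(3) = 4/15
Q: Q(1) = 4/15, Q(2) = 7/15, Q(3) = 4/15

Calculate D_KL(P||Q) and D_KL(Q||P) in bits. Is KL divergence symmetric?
D_KL(P||Q) = 0.1615 bits, D_KL(Q||P) = 0.1615 bits. The two values coincide for this particular pair, but no — KL divergence is not symmetric in general.

D_KL(P||Q) = Σ P(x) log₂(P(x)/Q(x))

Computing term by term:
  P(1)·log₂(P(1)/Q(1)) = (7/15)·log₂((7/15)/(4/15)) = 0.37677
  P(2)·log₂(P(2)/Q(2)) = (4/15)·log₂((4/15)/(7/15)) = -0.21529
  P(3)·log₂(P(3)/Q(3)) = (4/15)·log₂((4/15)/(4/15)) = 0.00000

D_KL(P||Q) = 0.37677 - 0.21529 + 0.00000 = 0.16148 ≈ 0.1615 bits

D_KL(Q||P) = Σ Q(x) log₂(Q(x)/P(x))

Computing term by term:
  Q(1)·log₂(Q(1)/P(1)) = (4/15)·log₂((4/15)/(7/15)) = -0.21529
  Q(2)·log₂(Q(2)/P(2)) = (7/15)·log₂((7/15)/(4/15)) = 0.37677
  Q(3)·log₂(Q(3)/P(3)) = (4/15)·log₂((4/15)/(4/15)) = 0.00000

D_KL(Q||P) = -0.21529 + 0.37677 + 0.00000 = 0.16148 ≈ 0.1615 bits

These ARE equal here. Q is P with outcomes relabeled (Q(1) = P(2), Q(2) = P(1)) by a relabeling that is its own inverse, so the two sums contain exactly the same terms in a different order. This is a special case — KL divergence is not symmetric in general: D_KL(P||Q) ≠ D_KL(Q||P) for most P, Q.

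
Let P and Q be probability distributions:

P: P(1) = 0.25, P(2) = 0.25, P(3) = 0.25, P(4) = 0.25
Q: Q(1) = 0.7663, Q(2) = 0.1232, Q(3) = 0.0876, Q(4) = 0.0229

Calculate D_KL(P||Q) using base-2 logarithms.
1.0916 bits

D_KL(P||Q) = Σ P(x) log₂(P(x)/Q(x))

Computing term by term:
  P(1)·log₂(P(1)/Q(1)) = 0.25·log₂(0.25/0.7663) = -0.40400
  P(2)·log₂(P(2)/Q(2)) = 0.25·log₂(0.25/0.1232) = 0.25523
  P(3)·log₂(P(3)/Q(3)) = 0.25·log₂(0.25/0.0876) = 0.37823
  P(4)·log₂(P(4)/Q(4)) = 0.25·log₂(0.25/0.0229) = 0.86213

D_KL(P||Q) = -0.40400 + 0.25523 + 0.37823 + 0.86213 = 1.09159 ≈ 1.0916 bits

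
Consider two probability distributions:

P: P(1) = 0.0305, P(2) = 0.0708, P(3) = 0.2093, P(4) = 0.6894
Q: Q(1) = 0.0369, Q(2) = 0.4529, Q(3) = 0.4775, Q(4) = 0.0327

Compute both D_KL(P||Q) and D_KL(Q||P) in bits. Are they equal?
D_KL(P||Q) = 2.5850 bits, D_KL(Q||P) = 1.6471 bits. No, they are not equal.

D_KL(P||Q) = Σ P(x) log₂(P(x)/Q(x))

Computing term by term:
  P(1)·log₂(P(1)/Q(1)) = 0.0305·log₂(0.0305/0.0369) = -0.00838
  P(2)·log₂(P(2)/Q(2)) = 0.0708·log₂(0.0708/0.4529) = -0.18956
  P(3)·log₂(P(3)/Q(3)) = 0.2093·log₂(0.2093/0.4775) = -0.24905
  P(4)·log₂(P(4)/Q(4)) = 0.6894·log₂(0.6894/0.0327) = 3.03197

D_KL(P||Q) = -0.00838 - 0.18956 - 0.24905 + 3.03197 = 2.58498 ≈ 2.5850 bits

D_KL(Q||P) = Σ Q(x) log₂(Q(x)/P(x))

Computing term by term:
  Q(1)·log₂(Q(1)/P(1)) = 0.0369·log₂(0.0369/0.0305) = 0.01014
  Q(2)·log₂(Q(2)/P(2)) = 0.4529·log₂(0.4529/0.0708) = 1.21258
  Q(3)·log₂(Q(3)/P(3)) = 0.4775·log₂(0.4775/0.2093) = 0.56819
  Q(4)·log₂(Q(4)/P(4)) = 0.0327·log₂(0.0327/0.6894) = -0.14381

D_KL(Q||P) = 0.01014 + 1.21258 + 0.56819 - 0.14381 = 1.64710 ≈ 1.6471 bits

These are NOT equal (difference: 0.9379 bits). KL divergence is asymmetric: D_KL(P||Q) ≠ D_KL(Q||P) in general.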